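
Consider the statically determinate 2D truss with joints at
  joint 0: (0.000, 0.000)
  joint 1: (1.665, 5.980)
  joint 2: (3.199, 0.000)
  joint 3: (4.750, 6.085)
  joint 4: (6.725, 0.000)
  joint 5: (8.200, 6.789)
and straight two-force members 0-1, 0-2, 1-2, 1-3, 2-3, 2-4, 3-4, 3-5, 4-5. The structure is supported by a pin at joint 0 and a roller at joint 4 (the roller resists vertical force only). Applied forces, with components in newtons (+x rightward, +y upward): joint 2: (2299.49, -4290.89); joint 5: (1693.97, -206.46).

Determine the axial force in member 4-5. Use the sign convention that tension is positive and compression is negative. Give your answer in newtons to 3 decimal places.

N=6 nodes, M=9 members, R=3 reactions → 2N=12, M+R=12
member 0 (0-1): L=6.2075, (cx,cy)=(0.2682,0.9634)
member 1 (0-2): L=3.1990, (cx,cy)=(1.0000,0.0000)
member 2 (1-2): L=6.1736, (cx,cy)=(0.2485,-0.9686)
member 3 (1-3): L=3.0868, (cx,cy)=(0.9994,0.0340)
member 4 (2-3): L=6.2796, (cx,cy)=(0.2470,0.9690)
member 5 (2-4): L=3.5260, (cx,cy)=(1.0000,0.0000)
member 6 (3-4): L=6.3975, (cx,cy)=(0.3087,-0.9512)
member 7 (3-5): L=3.5211, (cx,cy)=(0.9798,0.1999)
member 8 (4-5): L=6.9474, (cx,cy)=(0.2123,0.9772)
solve A·x = −loads:
  F[0-1] = -513.1977 N (compression)
  F[0-2] = +4131.1127 N (tension)
  F[1-2] = +501.1868 N (tension)
  F[1-3] = -262.3377 N (compression)
  F[2-3] = +3927.0926 N (tension)
  F[2-4] = +986.1955 N (tension)
  F[3-4] = -3601.1138 N (compression)
  F[3-5] = +1856.9872 N (tension)
  F[4-5] = -591.2203 N (compression)
  Rx@0 = -3993.4600 N
  Ry@0 = +494.3922 N
  Ry@4 = +4002.9578 N

-591.220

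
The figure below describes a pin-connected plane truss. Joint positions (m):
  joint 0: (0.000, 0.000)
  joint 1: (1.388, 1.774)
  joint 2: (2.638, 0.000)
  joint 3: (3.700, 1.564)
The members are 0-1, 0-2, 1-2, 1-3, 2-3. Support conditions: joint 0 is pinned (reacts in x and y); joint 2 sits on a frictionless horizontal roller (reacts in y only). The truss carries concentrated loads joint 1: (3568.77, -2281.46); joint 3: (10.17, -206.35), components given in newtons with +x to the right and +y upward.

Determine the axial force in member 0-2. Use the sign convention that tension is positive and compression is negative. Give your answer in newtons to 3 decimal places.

N=4 nodes, M=5 members, R=3 reactions → 2N=8, M+R=8
member 0 (0-1): L=2.2525, (cx,cy)=(0.6162,0.7876)
member 1 (0-2): L=2.6380, (cx,cy)=(1.0000,0.0000)
member 2 (1-2): L=2.1702, (cx,cy)=(0.5760,-0.8175)
member 3 (1-3): L=2.3215, (cx,cy)=(0.9959,-0.0905)
member 4 (2-3): L=1.8905, (cx,cy)=(0.5618,0.8273)
solve A·x = −loads:
  F[0-1] = +1787.7158 N (tension)
  F[0-2] = +2477.3272 N (tension)
  F[1-2] = -4529.0524 N (compression)
  F[1-3] = +142.1395 N (tension)
  F[2-3] = -233.8841 N (compression)
  Rx@0 = -3578.9400 N
  Ry@0 = -1407.9691 N
  Ry@2 = +3895.7791 N

2477.327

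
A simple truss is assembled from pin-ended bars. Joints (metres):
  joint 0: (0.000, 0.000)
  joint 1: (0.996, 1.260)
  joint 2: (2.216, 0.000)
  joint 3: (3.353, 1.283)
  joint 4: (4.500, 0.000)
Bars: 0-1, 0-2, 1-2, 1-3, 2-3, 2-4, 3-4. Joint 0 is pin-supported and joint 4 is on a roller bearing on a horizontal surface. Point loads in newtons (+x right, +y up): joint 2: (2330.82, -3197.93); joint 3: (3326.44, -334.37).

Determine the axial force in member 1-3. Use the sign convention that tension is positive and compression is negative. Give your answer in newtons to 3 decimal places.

N=5 nodes, M=7 members, R=3 reactions → 2N=10, M+R=10
member 0 (0-1): L=1.6061, (cx,cy)=(0.6201,0.7845)
member 1 (0-2): L=2.2160, (cx,cy)=(1.0000,0.0000)
member 2 (1-2): L=1.7539, (cx,cy)=(0.6956,-0.7184)
member 3 (1-3): L=2.3571, (cx,cy)=(1.0000,0.0098)
member 4 (2-3): L=1.7143, (cx,cy)=(0.6632,0.7484)
member 5 (2-4): L=2.2840, (cx,cy)=(1.0000,0.0000)
member 6 (3-4): L=1.7210, (cx,cy)=(0.6665,-0.7455)
solve A·x = −loads:
  F[0-1] = -968.7052 N (compression)
  F[0-2] = +6257.9819 N (tension)
  F[1-2] = +1039.8248 N (tension)
  F[1-3] = -1324.0988 N (compression)
  F[2-3] = +3274.8272 N (tension)
  F[2-4] = +2478.4772 N (tension)
  F[3-4] = -3718.7064 N (compression)
  Rx@0 = -5657.2600 N
  Ry@0 = +759.9493 N
  Ry@4 = +2772.3507 N

-1324.099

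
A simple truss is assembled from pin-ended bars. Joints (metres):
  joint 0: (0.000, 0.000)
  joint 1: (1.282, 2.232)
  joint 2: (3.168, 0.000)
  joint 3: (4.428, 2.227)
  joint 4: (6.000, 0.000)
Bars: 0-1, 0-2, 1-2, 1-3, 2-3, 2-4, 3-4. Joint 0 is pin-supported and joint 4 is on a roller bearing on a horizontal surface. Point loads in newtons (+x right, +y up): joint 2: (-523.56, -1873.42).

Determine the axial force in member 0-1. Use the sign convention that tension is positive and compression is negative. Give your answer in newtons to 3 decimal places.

-1019.735

N=5 nodes, M=7 members, R=3 reactions → 2N=10, M+R=10
member 0 (0-1): L=2.5740, (cx,cy)=(0.4981,0.8671)
member 1 (0-2): L=3.1680, (cx,cy)=(1.0000,0.0000)
member 2 (1-2): L=2.9221, (cx,cy)=(0.6454,-0.7638)
member 3 (1-3): L=3.1460, (cx,cy)=(1.0000,-0.0016)
member 4 (2-3): L=2.5587, (cx,cy)=(0.4924,0.8704)
member 5 (2-4): L=2.8320, (cx,cy)=(1.0000,0.0000)
member 6 (3-4): L=2.7259, (cx,cy)=(0.5767,-0.8170)
solve A·x = −loads:
  F[0-1] = -1019.7350 N (compression)
  F[0-2] = -15.6685 N (compression)
  F[1-2] = +1160.2773 N (tension)
  F[1-3] = -1256.7599 N (compression)
  F[2-3] = +1134.2178 N (tension)
  F[2-4] = +698.2347 N (tension)
  F[3-4] = -1210.7768 N (compression)
  Rx@0 = +523.5600 N
  Ry@0 = +884.2542 N
  Ry@4 = +989.1658 N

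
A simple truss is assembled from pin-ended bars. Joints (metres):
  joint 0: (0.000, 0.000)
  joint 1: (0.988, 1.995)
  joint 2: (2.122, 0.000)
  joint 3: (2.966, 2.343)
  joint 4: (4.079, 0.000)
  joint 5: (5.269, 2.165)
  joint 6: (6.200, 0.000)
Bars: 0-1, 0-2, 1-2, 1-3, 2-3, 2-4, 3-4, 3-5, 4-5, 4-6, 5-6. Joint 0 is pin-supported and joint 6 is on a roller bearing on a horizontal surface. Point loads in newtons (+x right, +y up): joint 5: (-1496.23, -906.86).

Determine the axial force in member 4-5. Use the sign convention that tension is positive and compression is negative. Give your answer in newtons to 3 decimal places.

-856.574

N=7 nodes, M=11 members, R=3 reactions → 2N=14, M+R=14
member 0 (0-1): L=2.2262, (cx,cy)=(0.4438,0.8961)
member 1 (0-2): L=2.1220, (cx,cy)=(1.0000,0.0000)
member 2 (1-2): L=2.2948, (cx,cy)=(0.4942,-0.8694)
member 3 (1-3): L=2.0084, (cx,cy)=(0.9849,0.1733)
member 4 (2-3): L=2.4904, (cx,cy)=(0.3389,0.9408)
member 5 (2-4): L=1.9570, (cx,cy)=(1.0000,0.0000)
member 6 (3-4): L=2.5939, (cx,cy)=(0.4291,-0.9033)
member 7 (3-5): L=2.3099, (cx,cy)=(0.9970,-0.0771)
member 8 (4-5): L=2.4705, (cx,cy)=(0.4817,0.8763)
member 9 (4-6): L=2.1210, (cx,cy)=(1.0000,0.0000)
member 10 (5-6): L=2.3567, (cx,cy)=(0.3950,-0.9187)
solve A·x = −loads:
  F[0-1] = -734.9948 N (compression)
  F[0-2] = -1170.0419 N (compression)
  F[1-2] = +628.7313 N (tension)
  F[1-3] = -646.6679 N (compression)
  F[2-3] = -580.9803 N (compression)
  F[2-4] = -662.4471 N (compression)
  F[3-4] = +831.0431 N (tension)
  F[3-5] = -1193.9174 N (compression)
  F[4-5] = -856.5736 N (compression)
  F[4-6] = +106.7364 N (tension)
  F[5-6] = -270.1875 N (compression)
  Rx@0 = +1496.2300 N
  Ry@0 = +658.6491 N
  Ry@6 = +248.2109 N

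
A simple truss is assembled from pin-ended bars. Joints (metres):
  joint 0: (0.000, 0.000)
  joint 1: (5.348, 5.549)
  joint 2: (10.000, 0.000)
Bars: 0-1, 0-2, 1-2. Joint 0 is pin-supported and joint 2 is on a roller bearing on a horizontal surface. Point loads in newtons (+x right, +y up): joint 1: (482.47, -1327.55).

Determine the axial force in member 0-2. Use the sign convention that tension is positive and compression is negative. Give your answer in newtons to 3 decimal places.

N=3 nodes, M=3 members, R=3 reactions → 2N=6, M+R=6
member 0 (0-1): L=7.7067, (cx,cy)=(0.6939,0.7200)
member 1 (0-2): L=10.0000, (cx,cy)=(1.0000,0.0000)
member 2 (1-2): L=7.2410, (cx,cy)=(0.6425,-0.7663)
solve A·x = −loads:
  F[0-1] = -485.8895 N (compression)
  F[0-2] = +819.6510 N (tension)
  F[1-2] = -1275.8205 N (compression)
  Rx@0 = -482.4700 N
  Ry@0 = +349.8537 N
  Ry@2 = +977.6963 N

819.651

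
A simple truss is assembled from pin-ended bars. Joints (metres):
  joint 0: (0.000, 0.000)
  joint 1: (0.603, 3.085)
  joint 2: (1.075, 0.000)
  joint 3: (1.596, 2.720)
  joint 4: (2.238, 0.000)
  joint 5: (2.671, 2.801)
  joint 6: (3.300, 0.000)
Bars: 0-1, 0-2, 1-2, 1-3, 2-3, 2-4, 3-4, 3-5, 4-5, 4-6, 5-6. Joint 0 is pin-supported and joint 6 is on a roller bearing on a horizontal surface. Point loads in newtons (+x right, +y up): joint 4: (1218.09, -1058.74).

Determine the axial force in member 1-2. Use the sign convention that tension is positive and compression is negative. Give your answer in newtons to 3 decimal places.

N=7 nodes, M=11 members, R=3 reactions → 2N=14, M+R=14
member 0 (0-1): L=3.1434, (cx,cy)=(0.1918,0.9814)
member 1 (0-2): L=1.0750, (cx,cy)=(1.0000,0.0000)
member 2 (1-2): L=3.1209, (cx,cy)=(0.1512,-0.9885)
member 3 (1-3): L=1.0580, (cx,cy)=(0.9386,-0.3450)
member 4 (2-3): L=2.7694, (cx,cy)=(0.1881,0.9821)
member 5 (2-4): L=1.1630, (cx,cy)=(1.0000,0.0000)
member 6 (3-4): L=2.7947, (cx,cy)=(0.2297,-0.9733)
member 7 (3-5): L=1.0780, (cx,cy)=(0.9972,0.0751)
member 8 (4-5): L=2.8343, (cx,cy)=(0.1528,0.9883)
member 9 (4-6): L=1.0620, (cx,cy)=(1.0000,0.0000)
member 10 (5-6): L=2.8708, (cx,cy)=(0.2191,-0.9757)
solve A·x = −loads:
  F[0-1] = -347.1695 N (compression)
  F[0-2] = +1284.6881 N (tension)
  F[1-2] = +391.4665 N (tension)
  F[1-3] = -134.0324 N (compression)
  F[2-3] = -393.9983 N (compression)
  F[2-4] = +1418.0135 N (tension)
  F[3-4] = +328.7592 N (tension)
  F[3-5] = -276.2260 N (compression)
  F[4-5] = +747.5479 N (tension)
  F[4-6] = +161.2401 N (tension)
  F[5-6] = -735.8998 N (compression)
  Rx@0 = -1218.0900 N
  Ry@0 = +340.7218 N
  Ry@6 = +718.0182 N

391.466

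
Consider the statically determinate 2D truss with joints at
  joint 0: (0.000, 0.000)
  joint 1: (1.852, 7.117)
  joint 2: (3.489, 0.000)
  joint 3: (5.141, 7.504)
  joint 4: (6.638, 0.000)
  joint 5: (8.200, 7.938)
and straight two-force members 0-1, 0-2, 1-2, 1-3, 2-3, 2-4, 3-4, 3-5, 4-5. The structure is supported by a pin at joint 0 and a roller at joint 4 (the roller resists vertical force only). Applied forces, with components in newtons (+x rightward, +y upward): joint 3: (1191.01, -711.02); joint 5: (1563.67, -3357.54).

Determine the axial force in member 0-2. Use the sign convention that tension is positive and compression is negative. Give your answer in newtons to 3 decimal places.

N=6 nodes, M=9 members, R=3 reactions → 2N=12, M+R=12
member 0 (0-1): L=7.3540, (cx,cy)=(0.2518,0.9678)
member 1 (0-2): L=3.4890, (cx,cy)=(1.0000,0.0000)
member 2 (1-2): L=7.3028, (cx,cy)=(0.2242,-0.9746)
member 3 (1-3): L=3.3117, (cx,cy)=(0.9931,0.1169)
member 4 (2-3): L=7.6837, (cx,cy)=(0.2150,0.9766)
member 5 (2-4): L=3.1490, (cx,cy)=(1.0000,0.0000)
member 6 (3-4): L=7.6519, (cx,cy)=(0.1956,-0.9807)
member 7 (3-5): L=3.0896, (cx,cy)=(0.9901,0.1405)
member 8 (4-5): L=8.0902, (cx,cy)=(0.1931,0.9812)
solve A·x = −loads:
  F[0-1] = +3974.0972 N (tension)
  F[0-2] = +1753.8629 N (tension)
  F[1-2] = -3724.7942 N (compression)
  F[1-3] = +1848.4292 N (tension)
  F[2-3] = +3716.9322 N (tension)
  F[2-4] = +119.7718 N (tension)
  F[3-4] = -4315.7844 N (compression)
  F[3-5] = +2311.1473 N (tension)
  F[4-5] = -3752.7971 N (compression)
  Rx@0 = -2754.6800 N
  Ry@0 = -3846.0127 N
  Ry@4 = +7914.5727 N

1753.863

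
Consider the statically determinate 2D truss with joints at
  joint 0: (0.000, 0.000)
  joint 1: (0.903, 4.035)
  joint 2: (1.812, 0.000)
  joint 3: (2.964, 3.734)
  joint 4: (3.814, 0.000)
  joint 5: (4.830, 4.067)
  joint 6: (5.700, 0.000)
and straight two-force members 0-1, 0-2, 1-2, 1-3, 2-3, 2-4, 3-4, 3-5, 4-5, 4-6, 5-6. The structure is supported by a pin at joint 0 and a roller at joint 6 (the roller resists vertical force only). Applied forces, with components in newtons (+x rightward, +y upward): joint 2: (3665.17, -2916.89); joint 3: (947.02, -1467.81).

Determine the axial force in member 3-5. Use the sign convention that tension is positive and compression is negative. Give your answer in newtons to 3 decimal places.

-1139.367

N=7 nodes, M=11 members, R=3 reactions → 2N=14, M+R=14
member 0 (0-1): L=4.1348, (cx,cy)=(0.2184,0.9759)
member 1 (0-2): L=1.8120, (cx,cy)=(1.0000,0.0000)
member 2 (1-2): L=4.1361, (cx,cy)=(0.2198,-0.9756)
member 3 (1-3): L=2.0829, (cx,cy)=(0.9895,-0.1445)
member 4 (2-3): L=3.9077, (cx,cy)=(0.2948,0.9556)
member 5 (2-4): L=2.0020, (cx,cy)=(1.0000,0.0000)
member 6 (3-4): L=3.8295, (cx,cy)=(0.2220,-0.9751)
member 7 (3-5): L=1.8955, (cx,cy)=(0.9844,0.1757)
member 8 (4-5): L=4.1920, (cx,cy)=(0.2424,0.9702)
member 9 (4-6): L=1.8860, (cx,cy)=(1.0000,0.0000)
member 10 (5-6): L=4.1590, (cx,cy)=(0.2092,-0.9779)
solve A·x = −loads:
  F[0-1] = -2125.0899 N (compression)
  F[0-2] = +5076.2881 N (tension)
  F[1-2] = +2269.9264 N (tension)
  F[1-3] = -973.1777 N (compression)
  F[2-3] = +735.1311 N (tension)
  F[2-4] = +1693.2619 N (tension)
  F[3-4] = -2575.3106 N (compression)
  F[3-5] = -1139.3672 N (compression)
  F[4-5] = +2588.2411 N (tension)
  F[4-6] = +494.3419 N (tension)
  F[5-6] = -2363.1890 N (compression)
  Rx@0 = -4612.1900 N
  Ry@0 = +2073.7936 N
  Ry@6 = +2310.9064 N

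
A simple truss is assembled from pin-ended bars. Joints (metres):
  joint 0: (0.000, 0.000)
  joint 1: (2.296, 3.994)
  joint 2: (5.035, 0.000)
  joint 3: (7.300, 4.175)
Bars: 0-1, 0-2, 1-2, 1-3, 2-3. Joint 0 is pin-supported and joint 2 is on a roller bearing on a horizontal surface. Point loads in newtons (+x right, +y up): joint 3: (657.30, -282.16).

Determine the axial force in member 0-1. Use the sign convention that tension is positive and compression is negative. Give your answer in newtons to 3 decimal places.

775.078

N=4 nodes, M=5 members, R=3 reactions → 2N=8, M+R=8
member 0 (0-1): L=4.6069, (cx,cy)=(0.4984,0.8670)
member 1 (0-2): L=5.0350, (cx,cy)=(1.0000,0.0000)
member 2 (1-2): L=4.8429, (cx,cy)=(0.5656,-0.8247)
member 3 (1-3): L=5.0073, (cx,cy)=(0.9993,0.0361)
member 4 (2-3): L=4.7498, (cx,cy)=(0.4769,0.8790)
solve A·x = −loads:
  F[0-1] = +775.0783 N (tension)
  F[0-2] = +271.0154 N (tension)
  F[1-2] = -778.5355 N (compression)
  F[1-3] = +827.1372 N (tension)
  F[2-3] = -355.0241 N (compression)
  Rx@0 = -657.3000 N
  Ry@0 = -671.9603 N
  Ry@2 = +954.1203 N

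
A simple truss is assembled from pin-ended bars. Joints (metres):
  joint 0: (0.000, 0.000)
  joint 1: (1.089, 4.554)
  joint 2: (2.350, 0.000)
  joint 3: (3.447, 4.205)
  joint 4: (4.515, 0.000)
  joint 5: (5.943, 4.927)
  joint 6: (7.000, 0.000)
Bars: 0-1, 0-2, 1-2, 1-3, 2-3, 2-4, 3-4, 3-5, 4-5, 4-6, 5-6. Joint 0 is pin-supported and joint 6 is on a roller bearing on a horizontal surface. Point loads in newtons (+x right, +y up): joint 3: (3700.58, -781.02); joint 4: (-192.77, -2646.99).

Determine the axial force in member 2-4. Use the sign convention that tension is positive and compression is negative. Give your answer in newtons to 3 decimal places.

N=7 nodes, M=11 members, R=3 reactions → 2N=14, M+R=14
member 0 (0-1): L=4.6824, (cx,cy)=(0.2326,0.9726)
member 1 (0-2): L=2.3500, (cx,cy)=(1.0000,0.0000)
member 2 (1-2): L=4.7254, (cx,cy)=(0.2669,-0.9637)
member 3 (1-3): L=2.3837, (cx,cy)=(0.9892,-0.1464)
member 4 (2-3): L=4.3457, (cx,cy)=(0.2524,0.9676)
member 5 (2-4): L=2.1650, (cx,cy)=(1.0000,0.0000)
member 6 (3-4): L=4.3385, (cx,cy)=(0.2462,-0.9692)
member 7 (3-5): L=2.5983, (cx,cy)=(0.9606,0.2779)
member 8 (4-5): L=5.1298, (cx,cy)=(0.2784,0.9605)
member 9 (4-6): L=2.4850, (cx,cy)=(1.0000,0.0000)
member 10 (5-6): L=5.0391, (cx,cy)=(0.2098,-0.9778)
solve A·x = −loads:
  F[0-1] = +911.8915 N (tension)
  F[0-2] = +3295.7285 N (tension)
  F[1-2] = -993.5480 N (compression)
  F[1-3] = +482.4163 N (tension)
  F[2-3] = +989.5651 N (tension)
  F[2-4] = +2780.7952 N (tension)
  F[3-4] = -2429.8007 N (compression)
  F[3-5] = -2472.8103 N (compression)
  F[4-5] = +5207.8738 N (tension)
  F[4-6] = +925.6841 N (tension)
  F[5-6] = -4413.0740 N (compression)
  Rx@0 = -3507.8100 N
  Ry@0 = -886.8864 N
  Ry@6 = +4314.8964 N

2780.795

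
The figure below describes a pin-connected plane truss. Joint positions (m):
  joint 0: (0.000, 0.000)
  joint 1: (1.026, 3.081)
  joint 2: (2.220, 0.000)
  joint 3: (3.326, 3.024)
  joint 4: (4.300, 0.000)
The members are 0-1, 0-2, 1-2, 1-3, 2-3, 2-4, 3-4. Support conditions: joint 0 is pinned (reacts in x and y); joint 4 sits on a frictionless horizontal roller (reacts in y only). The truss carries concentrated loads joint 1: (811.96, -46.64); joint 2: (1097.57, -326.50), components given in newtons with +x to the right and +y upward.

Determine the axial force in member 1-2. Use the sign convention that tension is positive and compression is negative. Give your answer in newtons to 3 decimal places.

N=5 nodes, M=7 members, R=3 reactions → 2N=10, M+R=10
member 0 (0-1): L=3.2473, (cx,cy)=(0.3160,0.9488)
member 1 (0-2): L=2.2200, (cx,cy)=(1.0000,0.0000)
member 2 (1-2): L=3.3043, (cx,cy)=(0.3614,-0.9324)
member 3 (1-3): L=2.3007, (cx,cy)=(0.9997,-0.0248)
member 4 (2-3): L=3.2199, (cx,cy)=(0.3435,0.9392)
member 5 (2-4): L=2.0800, (cx,cy)=(1.0000,0.0000)
member 6 (3-4): L=3.1770, (cx,cy)=(0.3066,-0.9518)
solve A·x = −loads:
  F[0-1] = +409.2985 N (tension)
  F[0-2] = +1780.2119 N (tension)
  F[1-2] = -452.6976 N (compression)
  F[1-3] = -519.2187 N (compression)
  F[2-3] = +797.1071 N (tension)
  F[2-4] = +245.2626 N (tension)
  F[3-4] = -799.9962 N (compression)
  Rx@0 = -1909.5300 N
  Ry@0 = -388.3324 N
  Ry@4 = +761.4724 N

-452.698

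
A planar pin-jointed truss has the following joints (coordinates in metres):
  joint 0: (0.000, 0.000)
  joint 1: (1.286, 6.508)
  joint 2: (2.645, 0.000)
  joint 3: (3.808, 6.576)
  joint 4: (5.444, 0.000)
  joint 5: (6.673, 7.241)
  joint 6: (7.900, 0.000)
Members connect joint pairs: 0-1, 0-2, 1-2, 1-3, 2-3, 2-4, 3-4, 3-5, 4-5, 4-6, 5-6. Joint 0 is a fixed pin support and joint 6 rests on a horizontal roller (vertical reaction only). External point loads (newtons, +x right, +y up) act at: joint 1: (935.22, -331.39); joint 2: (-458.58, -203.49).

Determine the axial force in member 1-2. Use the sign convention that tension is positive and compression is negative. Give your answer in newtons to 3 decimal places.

N=7 nodes, M=11 members, R=3 reactions → 2N=14, M+R=14
member 0 (0-1): L=6.6338, (cx,cy)=(0.1939,0.9810)
member 1 (0-2): L=2.6450, (cx,cy)=(1.0000,0.0000)
member 2 (1-2): L=6.6484, (cx,cy)=(0.2044,-0.9789)
member 3 (1-3): L=2.5229, (cx,cy)=(0.9996,0.0270)
member 4 (2-3): L=6.6780, (cx,cy)=(0.1742,0.9847)
member 5 (2-4): L=2.7990, (cx,cy)=(1.0000,0.0000)
member 6 (3-4): L=6.7764, (cx,cy)=(0.2414,-0.9704)
member 7 (3-5): L=2.9412, (cx,cy)=(0.9741,0.2261)
member 8 (4-5): L=7.3446, (cx,cy)=(0.1673,0.9859)
member 9 (4-6): L=2.4560, (cx,cy)=(1.0000,0.0000)
member 10 (5-6): L=7.3442, (cx,cy)=(0.1671,-0.9859)
solve A·x = −loads:
  F[0-1] = +364.5429 N (tension)
  F[0-2] = +405.9717 N (tension)
  F[1-2] = -723.6192 N (compression)
  F[1-3] = -716.8966 N (compression)
  F[2-3] = +925.9803 N (tension)
  F[2-4] = +555.3743 N (tension)
  F[3-4] = -995.0894 N (compression)
  F[3-5] = -323.5132 N (compression)
  F[4-5] = +979.4646 N (tension)
  F[4-6] = +151.2370 N (tension)
  F[5-6] = -905.2306 N (compression)
  Rx@0 = -476.6400 N
  Ry@0 = -357.6276 N
  Ry@6 = +892.5076 N

-723.619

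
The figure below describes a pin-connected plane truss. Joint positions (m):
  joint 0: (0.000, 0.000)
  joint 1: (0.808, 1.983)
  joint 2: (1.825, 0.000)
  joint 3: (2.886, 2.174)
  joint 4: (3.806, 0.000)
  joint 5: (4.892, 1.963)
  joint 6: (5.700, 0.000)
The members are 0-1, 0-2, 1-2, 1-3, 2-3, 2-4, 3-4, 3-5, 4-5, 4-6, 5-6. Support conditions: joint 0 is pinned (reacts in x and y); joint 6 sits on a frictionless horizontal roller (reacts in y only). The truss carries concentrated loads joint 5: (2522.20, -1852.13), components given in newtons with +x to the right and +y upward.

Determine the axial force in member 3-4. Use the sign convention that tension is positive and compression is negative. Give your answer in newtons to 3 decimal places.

-784.928

N=7 nodes, M=11 members, R=3 reactions → 2N=14, M+R=14
member 0 (0-1): L=2.1413, (cx,cy)=(0.3773,0.9261)
member 1 (0-2): L=1.8250, (cx,cy)=(1.0000,0.0000)
member 2 (1-2): L=2.2286, (cx,cy)=(0.4563,-0.8898)
member 3 (1-3): L=2.0868, (cx,cy)=(0.9958,0.0915)
member 4 (2-3): L=2.4191, (cx,cy)=(0.4386,0.8987)
member 5 (2-4): L=1.9810, (cx,cy)=(1.0000,0.0000)
member 6 (3-4): L=2.3607, (cx,cy)=(0.3897,-0.9209)
member 7 (3-5): L=2.0171, (cx,cy)=(0.9945,-0.1046)
member 8 (4-5): L=2.2434, (cx,cy)=(0.4841,0.8750)
member 9 (4-6): L=1.8940, (cx,cy)=(1.0000,0.0000)
member 10 (5-6): L=2.1228, (cx,cy)=(0.3806,-0.9247)
solve A·x = −loads:
  F[0-1] = +654.4429 N (tension)
  F[0-2] = +2275.2516 N (tension)
  F[1-2] = -626.0965 N (compression)
  F[1-3] = +534.9091 N (tension)
  F[2-3] = +619.9088 N (tension)
  F[2-4] = +1717.6475 N (tension)
  F[3-4] = -784.9281 N (compression)
  F[3-5] = +1116.5829 N (tension)
  F[4-5] = +826.1151 N (tension)
  F[4-6] = +1011.8287 N (tension)
  F[5-6] = -2658.2906 N (compression)
  Rx@0 = -2522.2000 N
  Ry@0 = -606.0627 N
  Ry@6 = +2458.1927 N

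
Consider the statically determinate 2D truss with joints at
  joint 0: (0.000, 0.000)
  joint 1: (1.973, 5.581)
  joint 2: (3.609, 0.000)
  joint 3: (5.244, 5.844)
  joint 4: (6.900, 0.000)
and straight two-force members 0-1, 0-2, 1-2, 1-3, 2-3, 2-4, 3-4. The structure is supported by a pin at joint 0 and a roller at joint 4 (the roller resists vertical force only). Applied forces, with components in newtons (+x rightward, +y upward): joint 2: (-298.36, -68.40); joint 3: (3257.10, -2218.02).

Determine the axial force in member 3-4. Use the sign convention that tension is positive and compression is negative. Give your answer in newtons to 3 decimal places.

-4656.490

N=5 nodes, M=7 members, R=3 reactions → 2N=10, M+R=10
member 0 (0-1): L=5.9195, (cx,cy)=(0.3333,0.9428)
member 1 (0-2): L=3.6090, (cx,cy)=(1.0000,0.0000)
member 2 (1-2): L=5.8158, (cx,cy)=(0.2813,-0.9596)
member 3 (1-3): L=3.2816, (cx,cy)=(0.9968,0.0801)
member 4 (2-3): L=6.0684, (cx,cy)=(0.2694,0.9630)
member 5 (2-4): L=3.2910, (cx,cy)=(1.0000,0.0000)
member 6 (3-4): L=6.0741, (cx,cy)=(0.2726,-0.9621)
solve A·x = −loads:
  F[0-1] = +2326.7183 N (tension)
  F[0-2] = +2183.2306 N (tension)
  F[1-2] = -2169.8624 N (compression)
  F[1-3] = +1390.3652 N (tension)
  F[2-3] = +2233.2264 N (tension)
  F[2-4] = +1269.5131 N (tension)
  F[3-4] = -4656.4902 N (compression)
  Rx@0 = -2958.7400 N
  Ry@0 = -2193.6735 N
  Ry@4 = +4480.0935 N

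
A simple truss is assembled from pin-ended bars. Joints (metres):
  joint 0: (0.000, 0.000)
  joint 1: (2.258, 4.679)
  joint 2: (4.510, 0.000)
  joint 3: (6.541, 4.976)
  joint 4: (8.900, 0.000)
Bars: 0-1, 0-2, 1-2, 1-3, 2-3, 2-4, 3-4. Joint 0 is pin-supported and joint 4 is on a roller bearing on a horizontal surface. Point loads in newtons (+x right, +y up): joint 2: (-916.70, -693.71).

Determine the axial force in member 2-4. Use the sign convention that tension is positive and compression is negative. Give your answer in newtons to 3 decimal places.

166.653

N=5 nodes, M=7 members, R=3 reactions → 2N=10, M+R=10
member 0 (0-1): L=5.1953, (cx,cy)=(0.4346,0.9006)
member 1 (0-2): L=4.5100, (cx,cy)=(1.0000,0.0000)
member 2 (1-2): L=5.1927, (cx,cy)=(0.4337,-0.9011)
member 3 (1-3): L=4.2933, (cx,cy)=(0.9976,0.0692)
member 4 (2-3): L=5.3745, (cx,cy)=(0.3779,0.9258)
member 5 (2-4): L=4.3900, (cx,cy)=(1.0000,0.0000)
member 6 (3-4): L=5.5069, (cx,cy)=(0.4284,-0.9036)
solve A·x = −loads:
  F[0-1] = -379.9389 N (compression)
  F[0-2] = -751.5710 N (compression)
  F[1-2] = +355.1861 N (tension)
  F[1-3] = -319.9334 N (compression)
  F[2-3] = +403.5906 N (tension)
  F[2-4] = +166.6526 N (tension)
  F[3-4] = -389.0342 N (compression)
  Rx@0 = +916.7000 N
  Ry@0 = +342.1783 N
  Ry@4 = +351.5317 N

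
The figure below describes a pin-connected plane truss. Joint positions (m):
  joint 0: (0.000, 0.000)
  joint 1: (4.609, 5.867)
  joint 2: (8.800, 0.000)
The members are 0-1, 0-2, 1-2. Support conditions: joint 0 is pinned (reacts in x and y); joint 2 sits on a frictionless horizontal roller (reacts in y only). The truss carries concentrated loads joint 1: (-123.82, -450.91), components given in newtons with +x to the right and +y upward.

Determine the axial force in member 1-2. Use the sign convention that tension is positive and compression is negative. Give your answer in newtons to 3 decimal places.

-188.780

N=3 nodes, M=3 members, R=3 reactions → 2N=6, M+R=6
member 0 (0-1): L=7.4609, (cx,cy)=(0.6178,0.7864)
member 1 (0-2): L=8.8000, (cx,cy)=(1.0000,0.0000)
member 2 (1-2): L=7.2101, (cx,cy)=(0.5813,-0.8137)
solve A·x = −loads:
  F[0-1] = -378.0630 N (compression)
  F[0-2] = +109.7309 N (tension)
  F[1-2] = -188.7796 N (compression)
  Rx@0 = +123.8200 N
  Ry@0 = +297.2972 N
  Ry@2 = +153.6128 N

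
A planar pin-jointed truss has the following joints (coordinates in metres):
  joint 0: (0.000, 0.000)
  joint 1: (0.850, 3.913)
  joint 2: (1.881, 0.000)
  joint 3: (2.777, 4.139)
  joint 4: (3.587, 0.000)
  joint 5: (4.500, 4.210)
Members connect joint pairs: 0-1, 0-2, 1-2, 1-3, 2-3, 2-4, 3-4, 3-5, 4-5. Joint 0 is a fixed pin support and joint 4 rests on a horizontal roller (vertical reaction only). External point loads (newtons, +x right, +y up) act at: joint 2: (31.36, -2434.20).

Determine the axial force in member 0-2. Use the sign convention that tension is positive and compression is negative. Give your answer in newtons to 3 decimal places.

282.846

N=6 nodes, M=9 members, R=3 reactions → 2N=12, M+R=12
member 0 (0-1): L=4.0043, (cx,cy)=(0.2123,0.9772)
member 1 (0-2): L=1.8810, (cx,cy)=(1.0000,0.0000)
member 2 (1-2): L=4.0465, (cx,cy)=(0.2548,-0.9670)
member 3 (1-3): L=1.9402, (cx,cy)=(0.9932,0.1165)
member 4 (2-3): L=4.2349, (cx,cy)=(0.2116,0.9774)
member 5 (2-4): L=1.7060, (cx,cy)=(1.0000,0.0000)
member 6 (3-4): L=4.2175, (cx,cy)=(0.1921,-0.9814)
member 7 (3-5): L=1.7245, (cx,cy)=(0.9992,0.0412)
member 8 (4-5): L=4.3079, (cx,cy)=(0.2119,0.9773)
solve A·x = −loads:
  F[0-1] = -1184.7206 N (compression)
  F[0-2] = +282.8455 N (tension)
  F[1-2] = +1131.7587 N (tension)
  F[1-3] = -543.5409 N (compression)
  F[2-3] = +1370.8255 N (tension)
  F[2-4] = +249.8062 N (tension)
  F[3-4] = -1300.6928 N (compression)
  F[3-5] = -0.0000 N (compression)
  F[4-5] = -0.0000 N (compression)
  Rx@0 = -31.3600 N
  Ry@0 = +1157.7210 N
  Ry@4 = +1276.4790 N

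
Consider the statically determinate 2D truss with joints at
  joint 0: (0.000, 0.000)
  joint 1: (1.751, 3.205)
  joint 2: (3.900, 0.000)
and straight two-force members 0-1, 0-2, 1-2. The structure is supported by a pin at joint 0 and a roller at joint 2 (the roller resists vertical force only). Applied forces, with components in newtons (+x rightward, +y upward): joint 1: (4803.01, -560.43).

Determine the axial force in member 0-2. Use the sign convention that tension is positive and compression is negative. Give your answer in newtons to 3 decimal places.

2815.296

N=3 nodes, M=3 members, R=3 reactions → 2N=6, M+R=6
member 0 (0-1): L=3.6521, (cx,cy)=(0.4794,0.8776)
member 1 (0-2): L=3.9000, (cx,cy)=(1.0000,0.0000)
member 2 (1-2): L=3.8588, (cx,cy)=(0.5569,-0.8306)
solve A·x = −loads:
  F[0-1] = +4145.8500 N (tension)
  F[0-2] = +2815.2957 N (tension)
  F[1-2] = -5055.1989 N (compression)
  Rx@0 = -4803.0100 N
  Ry@0 = -3638.2777 N
  Ry@2 = +4198.7077 N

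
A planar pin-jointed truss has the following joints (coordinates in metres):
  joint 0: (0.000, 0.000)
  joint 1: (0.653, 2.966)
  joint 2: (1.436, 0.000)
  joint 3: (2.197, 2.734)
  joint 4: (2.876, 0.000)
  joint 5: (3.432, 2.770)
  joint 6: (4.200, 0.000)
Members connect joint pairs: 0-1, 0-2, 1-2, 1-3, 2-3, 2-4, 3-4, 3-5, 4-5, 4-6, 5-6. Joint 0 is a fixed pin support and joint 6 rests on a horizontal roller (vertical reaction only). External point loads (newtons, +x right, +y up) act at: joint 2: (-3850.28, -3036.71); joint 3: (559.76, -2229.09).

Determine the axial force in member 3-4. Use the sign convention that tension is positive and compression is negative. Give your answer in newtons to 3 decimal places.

N=7 nodes, M=11 members, R=3 reactions → 2N=14, M+R=14
member 0 (0-1): L=3.0370, (cx,cy)=(0.2150,0.9766)
member 1 (0-2): L=1.4360, (cx,cy)=(1.0000,0.0000)
member 2 (1-2): L=3.0676, (cx,cy)=(0.2552,-0.9669)
member 3 (1-3): L=1.5613, (cx,cy)=(0.9889,-0.1486)
member 4 (2-3): L=2.8379, (cx,cy)=(0.2682,0.9634)
member 5 (2-4): L=1.4400, (cx,cy)=(1.0000,0.0000)
member 6 (3-4): L=2.8171, (cx,cy)=(0.2410,-0.9705)
member 7 (3-5): L=1.2355, (cx,cy)=(0.9996,0.0291)
member 8 (4-5): L=2.8252, (cx,cy)=(0.1968,0.9804)
member 9 (4-6): L=1.3240, (cx,cy)=(1.0000,0.0000)
member 10 (5-6): L=2.8745, (cx,cy)=(0.2672,-0.9636)
solve A·x = −loads:
  F[0-1] = -2761.7241 N (compression)
  F[0-2] = -2696.7147 N (compression)
  F[1-2] = +3000.8486 N (tension)
  F[1-3] = -1375.0286 N (compression)
  F[2-3] = +140.4043 N (tension)
  F[2-4] = +1881.8742 N (tension)
  F[3-4] = -2683.7947 N (compression)
  F[3-5] = -1235.5187 N (compression)
  F[4-5] = +2656.6210 N (tension)
  F[4-6] = +712.1797 N (tension)
  F[5-6] = -2665.5695 N (compression)
  Rx@0 = +3290.5200 N
  Ry@0 = +2697.1309 N
  Ry@6 = +2568.6691 N

-2683.795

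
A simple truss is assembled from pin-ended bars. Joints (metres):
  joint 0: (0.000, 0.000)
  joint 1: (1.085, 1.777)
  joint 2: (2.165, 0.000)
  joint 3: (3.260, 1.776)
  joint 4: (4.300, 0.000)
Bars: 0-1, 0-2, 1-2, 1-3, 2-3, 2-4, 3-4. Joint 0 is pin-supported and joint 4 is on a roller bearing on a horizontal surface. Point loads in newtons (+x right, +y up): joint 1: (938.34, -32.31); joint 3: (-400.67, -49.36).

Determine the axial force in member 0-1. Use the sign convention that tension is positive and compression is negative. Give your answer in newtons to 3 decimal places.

N=5 nodes, M=7 members, R=3 reactions → 2N=10, M+R=10
member 0 (0-1): L=2.0821, (cx,cy)=(0.5211,0.8535)
member 1 (0-2): L=2.1650, (cx,cy)=(1.0000,0.0000)
member 2 (1-2): L=2.0795, (cx,cy)=(0.5194,-0.8546)
member 3 (1-3): L=2.1750, (cx,cy)=(1.0000,-0.0005)
member 4 (2-3): L=2.0864, (cx,cy)=(0.5248,0.8512)
member 5 (2-4): L=2.1350, (cx,cy)=(1.0000,0.0000)
member 6 (3-4): L=2.0581, (cx,cy)=(0.5053,-0.8629)
solve A·x = −loads:
  F[0-1] = +218.1563 N (tension)
  F[0-2] = +423.9844 N (tension)
  F[1-2] = -255.3207 N (compression)
  F[1-3] = -692.0493 N (compression)
  F[2-3] = +256.3218 N (tension)
  F[2-4] = +156.8566 N (tension)
  F[3-4] = -310.4102 N (compression)
  Rx@0 = -537.6700 N
  Ry@0 = -186.1928 N
  Ry@4 = +267.8628 N

218.156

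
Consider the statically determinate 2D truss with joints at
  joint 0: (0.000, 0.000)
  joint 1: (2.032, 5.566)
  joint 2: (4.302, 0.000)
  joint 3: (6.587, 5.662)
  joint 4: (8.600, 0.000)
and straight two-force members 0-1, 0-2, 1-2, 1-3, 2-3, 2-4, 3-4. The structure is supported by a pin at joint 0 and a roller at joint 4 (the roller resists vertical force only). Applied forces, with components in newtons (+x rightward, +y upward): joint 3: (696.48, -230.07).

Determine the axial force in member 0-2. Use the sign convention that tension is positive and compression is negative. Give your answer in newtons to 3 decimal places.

548.738

N=5 nodes, M=7 members, R=3 reactions → 2N=10, M+R=10
member 0 (0-1): L=5.9253, (cx,cy)=(0.3429,0.9394)
member 1 (0-2): L=4.3020, (cx,cy)=(1.0000,0.0000)
member 2 (1-2): L=6.0111, (cx,cy)=(0.3776,-0.9260)
member 3 (1-3): L=4.5560, (cx,cy)=(0.9998,0.0211)
member 4 (2-3): L=6.1057, (cx,cy)=(0.3742,0.9273)
member 5 (2-4): L=4.2980, (cx,cy)=(1.0000,0.0000)
member 6 (3-4): L=6.0092, (cx,cy)=(0.3350,-0.9422)
solve A·x = −loads:
  F[0-1] = +430.8156 N (tension)
  F[0-2] = +548.7381 N (tension)
  F[1-2] = -429.9936 N (compression)
  F[1-3] = +310.1914 N (tension)
  F[2-3] = +429.3551 N (tension)
  F[2-4] = +225.6752 N (tension)
  F[3-4] = -673.6841 N (compression)
  Rx@0 = -696.4800 N
  Ry@0 = -404.6906 N
  Ry@4 = +634.7606 N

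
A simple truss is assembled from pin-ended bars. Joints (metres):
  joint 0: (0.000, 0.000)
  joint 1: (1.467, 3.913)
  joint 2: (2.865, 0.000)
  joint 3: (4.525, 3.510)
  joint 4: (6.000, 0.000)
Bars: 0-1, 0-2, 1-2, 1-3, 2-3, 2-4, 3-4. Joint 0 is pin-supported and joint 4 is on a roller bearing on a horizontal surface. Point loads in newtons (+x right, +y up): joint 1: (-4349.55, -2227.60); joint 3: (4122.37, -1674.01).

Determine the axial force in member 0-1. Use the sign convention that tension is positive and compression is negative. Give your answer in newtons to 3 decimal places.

-2690.768

N=5 nodes, M=7 members, R=3 reactions → 2N=10, M+R=10
member 0 (0-1): L=4.1790, (cx,cy)=(0.3510,0.9364)
member 1 (0-2): L=2.8650, (cx,cy)=(1.0000,0.0000)
member 2 (1-2): L=4.1552, (cx,cy)=(0.3364,-0.9417)
member 3 (1-3): L=3.0844, (cx,cy)=(0.9914,-0.1307)
member 4 (2-3): L=3.8827, (cx,cy)=(0.4275,0.9040)
member 5 (2-4): L=3.1350, (cx,cy)=(1.0000,0.0000)
member 6 (3-4): L=3.8073, (cx,cy)=(0.3874,-0.9219)
solve A·x = −loads:
  F[0-1] = -2690.7684 N (compression)
  F[0-2] = +717.4002 N (tension)
  F[1-2] = -174.7351 N (compression)
  F[1-3] = +3493.7070 N (tension)
  F[2-3] = +182.0229 N (tension)
  F[2-4] = +580.7910 N (tension)
  F[3-4] = -1499.1594 N (compression)
  Rx@0 = +227.1800 N
  Ry@0 = +2519.5243 N
  Ry@4 = +1382.0857 N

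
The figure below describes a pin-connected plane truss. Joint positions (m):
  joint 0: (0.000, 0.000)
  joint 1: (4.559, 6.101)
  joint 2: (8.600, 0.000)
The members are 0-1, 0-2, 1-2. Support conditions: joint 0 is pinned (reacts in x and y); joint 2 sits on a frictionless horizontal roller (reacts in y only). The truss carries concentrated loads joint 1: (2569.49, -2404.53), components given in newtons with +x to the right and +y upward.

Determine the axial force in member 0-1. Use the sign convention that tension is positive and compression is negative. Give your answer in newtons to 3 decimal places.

N=3 nodes, M=3 members, R=3 reactions → 2N=6, M+R=6
member 0 (0-1): L=7.6162, (cx,cy)=(0.5986,0.8011)
member 1 (0-2): L=8.6000, (cx,cy)=(1.0000,0.0000)
member 2 (1-2): L=7.3179, (cx,cy)=(0.5522,-0.8337)
solve A·x = −loads:
  F[0-1] = +865.1029 N (tension)
  F[0-2] = +2051.6467 N (tension)
  F[1-2] = -3715.3617 N (compression)
  Rx@0 = -2569.4900 N
  Ry@0 = -692.9945 N
  Ry@2 = +3097.5245 N

865.103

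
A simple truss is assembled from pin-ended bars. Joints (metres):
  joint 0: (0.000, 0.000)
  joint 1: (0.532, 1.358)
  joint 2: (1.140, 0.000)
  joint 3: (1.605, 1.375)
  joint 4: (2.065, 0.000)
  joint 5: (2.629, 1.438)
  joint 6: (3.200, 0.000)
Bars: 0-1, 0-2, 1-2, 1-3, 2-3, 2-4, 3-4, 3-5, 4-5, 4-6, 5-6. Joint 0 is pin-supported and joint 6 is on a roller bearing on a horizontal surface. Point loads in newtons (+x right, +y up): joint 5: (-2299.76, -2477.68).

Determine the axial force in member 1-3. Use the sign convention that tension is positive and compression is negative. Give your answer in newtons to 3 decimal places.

-1230.123

N=7 nodes, M=11 members, R=3 reactions → 2N=14, M+R=14
member 0 (0-1): L=1.4585, (cx,cy)=(0.3648,0.9311)
member 1 (0-2): L=1.1400, (cx,cy)=(1.0000,0.0000)
member 2 (1-2): L=1.4879, (cx,cy)=(0.4086,-0.9127)
member 3 (1-3): L=1.0731, (cx,cy)=(0.9999,0.0158)
member 4 (2-3): L=1.4515, (cx,cy)=(0.3204,0.9473)
member 5 (2-4): L=0.9250, (cx,cy)=(1.0000,0.0000)
member 6 (3-4): L=1.4499, (cx,cy)=(0.3173,-0.9483)
member 7 (3-5): L=1.0259, (cx,cy)=(0.9981,0.0614)
member 8 (4-5): L=1.5446, (cx,cy)=(0.3651,0.9310)
member 9 (4-6): L=1.1350, (cx,cy)=(1.0000,0.0000)
member 10 (5-6): L=1.5472, (cx,cy)=(0.3690,-0.9294)
solve A·x = −loads:
  F[0-1] = -1584.7535 N (compression)
  F[0-2] = -1721.7033 N (compression)
  F[1-2] = +1595.3539 N (tension)
  F[1-3] = -1230.1226 N (compression)
  F[2-3] = -1537.0889 N (compression)
  F[2-4] = -577.3724 N (compression)
  F[3-4] = +1415.0836 N (tension)
  F[3-5] = -2175.4455 N (compression)
  F[4-5] = -1441.5047 N (compression)
  F[4-6] = +397.9188 N (tension)
  F[5-6] = -1078.2266 N (compression)
  Rx@0 = +2299.7600 N
  Ry@0 = +1475.5657 N
  Ry@6 = +1002.1143 N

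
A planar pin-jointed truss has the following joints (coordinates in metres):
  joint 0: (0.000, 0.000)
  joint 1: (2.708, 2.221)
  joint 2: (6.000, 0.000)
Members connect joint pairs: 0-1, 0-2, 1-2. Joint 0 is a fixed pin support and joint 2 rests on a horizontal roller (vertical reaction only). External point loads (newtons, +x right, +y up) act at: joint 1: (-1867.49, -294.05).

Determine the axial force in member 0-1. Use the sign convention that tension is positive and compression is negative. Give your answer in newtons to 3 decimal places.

-1344.495

N=3 nodes, M=3 members, R=3 reactions → 2N=6, M+R=6
member 0 (0-1): L=3.5023, (cx,cy)=(0.7732,0.6342)
member 1 (0-2): L=6.0000, (cx,cy)=(1.0000,0.0000)
member 2 (1-2): L=3.9712, (cx,cy)=(0.8290,-0.5593)
solve A·x = −loads:
  F[0-1] = -1344.4952 N (compression)
  F[0-2] = -827.9180 N (compression)
  F[1-2] = +998.7224 N (tension)
  Rx@0 = +1867.4900 N
  Ry@0 = +852.6180 N
  Ry@2 = -558.5680 N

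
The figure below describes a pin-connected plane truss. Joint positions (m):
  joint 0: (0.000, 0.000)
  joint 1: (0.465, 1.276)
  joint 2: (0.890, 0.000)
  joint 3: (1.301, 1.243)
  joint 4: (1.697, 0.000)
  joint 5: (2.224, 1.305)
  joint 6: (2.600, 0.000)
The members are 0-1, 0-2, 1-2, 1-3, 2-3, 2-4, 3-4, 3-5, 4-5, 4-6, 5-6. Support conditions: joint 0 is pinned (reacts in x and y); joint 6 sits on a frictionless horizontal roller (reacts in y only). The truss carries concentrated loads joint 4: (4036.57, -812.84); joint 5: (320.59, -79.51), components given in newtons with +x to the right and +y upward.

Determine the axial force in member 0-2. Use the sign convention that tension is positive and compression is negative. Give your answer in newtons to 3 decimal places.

N=7 nodes, M=11 members, R=3 reactions → 2N=14, M+R=14
member 0 (0-1): L=1.3581, (cx,cy)=(0.3424,0.9396)
member 1 (0-2): L=0.8900, (cx,cy)=(1.0000,0.0000)
member 2 (1-2): L=1.3449, (cx,cy)=(0.3160,-0.9488)
member 3 (1-3): L=0.8367, (cx,cy)=(0.9992,-0.0394)
member 4 (2-3): L=1.3092, (cx,cy)=(0.3139,0.9494)
member 5 (2-4): L=0.8070, (cx,cy)=(1.0000,0.0000)
member 6 (3-4): L=1.3046, (cx,cy)=(0.3036,-0.9528)
member 7 (3-5): L=0.9251, (cx,cy)=(0.9978,0.0670)
member 8 (4-5): L=1.4074, (cx,cy)=(0.3745,0.9272)
member 9 (4-6): L=0.9030, (cx,cy)=(1.0000,0.0000)
member 10 (5-6): L=1.3581, (cx,cy)=(0.2769,-0.9609)
solve A·x = −loads:
  F[0-1] = -141.4416 N (compression)
  F[0-2] = +4405.5887 N (tension)
  F[1-2] = +143.9778 N (tension)
  F[1-3] = -93.9995 N (compression)
  F[2-3] = -143.8737 N (compression)
  F[2-4] = +4496.2534 N (tension)
  F[3-4] = +126.9508 N (tension)
  F[3-5] = -178.0298 N (compression)
  F[4-5] = +746.1654 N (tension)
  F[4-6] = +218.8169 N (tension)
  F[5-6] = -790.3522 N (compression)
  Rx@0 = -4357.1600 N
  Ry@0 = +132.8924 N
  Ry@6 = +759.4576 N

4405.589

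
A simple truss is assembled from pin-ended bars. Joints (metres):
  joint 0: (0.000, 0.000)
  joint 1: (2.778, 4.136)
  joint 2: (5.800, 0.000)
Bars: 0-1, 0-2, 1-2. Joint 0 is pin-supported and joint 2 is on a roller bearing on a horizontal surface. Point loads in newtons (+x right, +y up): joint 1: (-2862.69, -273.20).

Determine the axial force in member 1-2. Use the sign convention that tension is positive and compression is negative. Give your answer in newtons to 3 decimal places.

2366.188

N=3 nodes, M=3 members, R=3 reactions → 2N=6, M+R=6
member 0 (0-1): L=4.9823, (cx,cy)=(0.5576,0.8301)
member 1 (0-2): L=5.8000, (cx,cy)=(1.0000,0.0000)
member 2 (1-2): L=5.1224, (cx,cy)=(0.5900,-0.8074)
solve A·x = −loads:
  F[0-1] = -2630.5981 N (compression)
  F[0-2] = -1395.9512 N (compression)
  F[1-2] = +2366.1880 N (tension)
  Rx@0 = +2862.6900 N
  Ry@0 = +2183.7407 N
  Ry@2 = -1910.5407 N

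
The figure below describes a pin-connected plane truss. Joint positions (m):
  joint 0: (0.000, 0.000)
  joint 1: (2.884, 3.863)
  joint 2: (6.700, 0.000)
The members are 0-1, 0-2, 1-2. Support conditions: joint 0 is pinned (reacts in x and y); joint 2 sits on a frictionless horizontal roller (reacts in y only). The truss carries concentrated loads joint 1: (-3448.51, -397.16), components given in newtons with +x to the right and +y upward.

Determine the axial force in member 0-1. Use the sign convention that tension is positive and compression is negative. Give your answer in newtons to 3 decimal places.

-2763.576

N=3 nodes, M=3 members, R=3 reactions → 2N=6, M+R=6
member 0 (0-1): L=4.8208, (cx,cy)=(0.5982,0.8013)
member 1 (0-2): L=6.7000, (cx,cy)=(1.0000,0.0000)
member 2 (1-2): L=5.4300, (cx,cy)=(0.7028,-0.7114)
solve A·x = −loads:
  F[0-1] = -2763.5755 N (compression)
  F[0-2] = -1795.2299 N (compression)
  F[1-2] = +2554.5213 N (tension)
  Rx@0 = +3448.5100 N
  Ry@0 = +2214.5010 N
  Ry@2 = -1817.3410 N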